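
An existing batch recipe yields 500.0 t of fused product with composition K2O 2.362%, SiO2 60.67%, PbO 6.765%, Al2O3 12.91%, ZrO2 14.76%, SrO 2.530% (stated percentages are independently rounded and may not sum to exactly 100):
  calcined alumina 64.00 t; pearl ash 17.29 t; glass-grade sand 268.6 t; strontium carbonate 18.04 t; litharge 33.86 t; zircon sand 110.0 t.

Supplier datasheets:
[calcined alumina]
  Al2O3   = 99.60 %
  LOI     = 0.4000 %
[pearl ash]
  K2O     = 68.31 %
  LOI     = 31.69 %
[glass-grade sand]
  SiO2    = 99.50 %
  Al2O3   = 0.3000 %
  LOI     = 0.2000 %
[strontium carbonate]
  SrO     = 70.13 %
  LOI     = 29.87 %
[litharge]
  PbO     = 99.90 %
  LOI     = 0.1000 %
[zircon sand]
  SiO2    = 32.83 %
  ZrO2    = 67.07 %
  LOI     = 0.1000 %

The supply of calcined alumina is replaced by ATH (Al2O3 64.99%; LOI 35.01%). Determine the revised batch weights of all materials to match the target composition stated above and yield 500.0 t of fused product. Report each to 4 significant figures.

Revised batch per 500.0 t fused product:
  ATH: 98.08 t
  pearl ash: 17.29 t
  glass-grade sand: 268.6 t
  strontium carbonate: 18.04 t
  litharge: 33.86 t
  zircon sand: 110.0 t
Total batch = 545.9 t; LOI loss = 45.89 t

Mid-chain values are rounded to four significant figures wherever printed. The working math holds exact precision at all times — each reported value is rounded exactly once. Derived quantities are rebuilt at full float precision (the yield, the totals, glass mass, LOI, the six compositions) from the weighed amounts per 500.0 t of glass, as given in the question or the answer.
Target masses of each oxide per 500.0 t fused product:
  K2O: 2.362% × 500.0 = 11.81 t
  SiO2: 60.67% × 500.0 = 303.4 t
  PbO: 6.765% × 500.0 = 33.83 t
  Al2O3: 12.91% × 500.0 = 64.55 t
  ZrO2: 14.76% × 500.0 = 73.80 t
  SrO: 2.530% × 500.0 = 12.65 t
Balance tally, oxide-wise, given the weights on record, at the basis given (sums match the target masses net of answer rounding effects):
  K2O: 17.29·0.6831 = 11.81 t (target 11.81 t)
  SiO2: 268.6·0.9950 + 110.0·0.3283 = 303.4 t (target 303.4 t)
  PbO: 33.86·0.9990 = 33.83 t (target 33.83 t)
  Al2O3: 98.08·0.6499 + 268.6·0.003000 = 64.55 t (target 64.55 t)
  ZrO2: 110.0·0.6707 = 73.78 t (target 73.80 t)
  SrO: 18.04·0.7013 = 12.65 t (target 12.65 t)
Mass balance on the glass: net batch after ignition = 500.0 t (targets for the oxides total 500.0 t; against the stated basis, 500.0 t — differing by rounding only).
Batch grand total — Σ batch = 545.9 t; the LOI term Σ batch·LOI equals 45.89 t; yield = glass ÷ total batch = 91.59%.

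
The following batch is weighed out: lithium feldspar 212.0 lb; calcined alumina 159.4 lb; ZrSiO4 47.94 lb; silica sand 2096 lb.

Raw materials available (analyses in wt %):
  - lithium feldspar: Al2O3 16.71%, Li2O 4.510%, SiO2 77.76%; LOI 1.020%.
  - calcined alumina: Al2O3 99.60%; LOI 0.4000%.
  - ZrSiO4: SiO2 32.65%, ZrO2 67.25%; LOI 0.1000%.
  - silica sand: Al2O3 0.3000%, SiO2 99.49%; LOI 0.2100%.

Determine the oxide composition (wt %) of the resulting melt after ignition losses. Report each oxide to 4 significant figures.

The whole derivation maintains full precision through the solve — mid-chain values appear with 4-significant-digit rounding at each printed step — each reported result sees exactly one rounding. The derived quantities (glass mass, totals, the four compositions, LOI, yield) are rebuilt using the weight values on 2508 lb of glass at full float precision, as quoted within either problem or answer.
Per-oxide mass from batch:
  Al2O3: 212.0·0.1671 + 159.4·0.9960 + 2096·0.003000 = 200.5 lb
  Li2O: 212.0·0.04510 = 9.561 lb
  SiO2: 212.0·0.7776 + 47.94·0.3265 + 2096·0.9949 = 2266 lb
  ZrO2: 47.94·0.6725 = 32.24 lb
LOI: 212.0·0.01020 + 159.4·0.004000 + 47.94·0.001000 + 2096·0.002100 = 7.250 lb
Resulting glass, batch − LOI: 2515 − 7.250 = 2508 lb (equal to the oxide-mass sum)
each oxide over glass, ×100, is wt %

Glass mass = 2508 lb (batch 2515 − LOI 7.250).
Composition: Al2O3 7.993%, Li2O 0.3812%, SiO2 90.34%, ZrO2 1.285%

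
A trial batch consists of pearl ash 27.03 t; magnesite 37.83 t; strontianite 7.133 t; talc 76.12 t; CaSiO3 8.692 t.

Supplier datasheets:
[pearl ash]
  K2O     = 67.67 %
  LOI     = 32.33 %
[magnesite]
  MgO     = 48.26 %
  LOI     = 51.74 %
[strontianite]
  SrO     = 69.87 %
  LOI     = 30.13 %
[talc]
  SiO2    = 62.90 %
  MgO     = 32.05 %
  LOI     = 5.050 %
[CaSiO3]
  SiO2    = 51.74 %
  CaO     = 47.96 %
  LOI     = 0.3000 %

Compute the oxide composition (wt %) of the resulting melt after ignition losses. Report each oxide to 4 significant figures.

Glass mass = 122.5 t (batch 156.8 − LOI 34.33).
Composition: SiO2 42.77%, MgO 34.83%, CaO 3.404%, SrO 4.069%, K2O 14.93%

Rounding to four significant digits applies to each intermediate as shown. Exact precision is held end to end; a single rounding yields each reported result — the derived quantities are computed using the weight values at 122.5 t of glass in full precision (yield, totals, the five compositions, ignition loss, net glass mass) as set out in problem or answer.
Oxide masses out of the charge:
  SiO2: 76.12·0.6290 + 8.692·0.5174 = 52.38 t
  MgO: 37.83·0.4826 + 76.12·0.3205 = 42.65 t
  CaO: 8.692·0.4796 = 4.169 t
  SrO: 7.133·0.6987 = 4.984 t
  K2O: 27.03·0.6767 = 18.29 t
LOI: 27.03·0.3233 + 37.83·0.5174 + 7.133·0.3013 + 76.12·0.05050 + 8.692·0.003000 = 34.33 t
Glass mass = batch − LOI = 156.8 − 34.33 = 122.5 t (matching Σ of the oxides)
wt %: oxide over glass, times 100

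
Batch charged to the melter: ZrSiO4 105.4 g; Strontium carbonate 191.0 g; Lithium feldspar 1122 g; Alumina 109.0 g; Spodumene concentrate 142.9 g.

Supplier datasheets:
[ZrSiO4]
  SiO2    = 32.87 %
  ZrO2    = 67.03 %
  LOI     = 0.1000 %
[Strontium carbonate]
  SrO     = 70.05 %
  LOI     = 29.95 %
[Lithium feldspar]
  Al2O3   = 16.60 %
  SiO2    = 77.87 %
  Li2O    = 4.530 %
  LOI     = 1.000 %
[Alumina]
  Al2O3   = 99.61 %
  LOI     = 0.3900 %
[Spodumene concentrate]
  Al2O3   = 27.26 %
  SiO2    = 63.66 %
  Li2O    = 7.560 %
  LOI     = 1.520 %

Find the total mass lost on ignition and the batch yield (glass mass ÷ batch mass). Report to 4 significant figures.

LOI loss = 71.13 g; glass = 1599 g; yield = 95.74%

The intermediate values are displayed rounded to four significant figures alongside each step; exact precision is kept at all times. Exactly one rounding goes into each reported result. Derived quantities, which include LOI, net glass mass, five oxide percentages, the totals, the yield, are computed in full float precision, exactly as shown in problem or answer, using the weight values per 1599 g of glass.
Material-by-material LOI:
  ZrSiO4: 105.4 × 0.001000 = 0.1054 g
  Strontium carbonate: 191.0 × 0.2995 = 57.20 g
  Lithium feldspar: 1122 × 0.01000 = 11.22 g
  Alumina: 109.0 × 0.003900 = 0.4251 g
  Spodumene concentrate: 142.9 × 0.01520 = 2.172 g
Total LOI = 71.13 g
Glass = batch − LOI = 1670 − 71.13 = 1599 g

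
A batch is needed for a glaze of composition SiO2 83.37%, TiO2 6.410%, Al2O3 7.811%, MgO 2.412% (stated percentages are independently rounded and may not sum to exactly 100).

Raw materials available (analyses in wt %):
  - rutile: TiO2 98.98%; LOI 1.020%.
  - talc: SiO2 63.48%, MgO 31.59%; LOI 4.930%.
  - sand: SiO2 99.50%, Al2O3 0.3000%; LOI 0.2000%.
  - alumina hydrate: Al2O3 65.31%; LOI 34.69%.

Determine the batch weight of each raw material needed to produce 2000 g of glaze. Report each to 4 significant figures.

The working math holds exact precision end to end — in-progress results are displayed, rounded to four significant digits, between the steps — each reported value is rounded a single time — derived quantities are re-derived starting from the weights at 2000 g of glass in full float precision (totals, LOI, yield, four oxide percentages, net glass mass) as they appear in either problem or answer.
Oxide mass targets, per 2000 g glaze:
  SiO2: 83.37% × 2000 = 1667 g
  TiO2: 6.410% × 2000 = 128.2 g
  Al2O3: 7.811% × 2000 = 156.2 g
  MgO: 2.412% × 2000 = 48.24 g
Balance tally, oxide-wise, per the reported batch figures, for the quoted basis mass (delivered sums recover each target given rounding of the digits):
  SiO2: 152.7·0.6348 + 1578·0.9950 = 1667 g (target 1667 g)
  TiO2: 129.5·0.9898 = 128.2 g (target 128.2 g)
  Al2O3: 1578·0.003000 + 231.9·0.6531 = 156.2 g (target 156.2 g)
  MgO: 152.7·0.3159 = 48.24 g (target 48.24 g)
Glass-mass bookkeeping: batch Σ − ignition loss = 2000 g (oxide target masses add up to 2000 g; versus the stated basis of 2000 g — deltas are rounding alone).
Whole-batch sum: Σ batch = 2092 g; ignition loss, Σ(batch × LOI) = 92.45 g; yield: glass divided by total = 95.58%.

Batch per 2000 g glaze:
  rutile: 129.5 g
  talc: 152.7 g
  sand: 1578 g
  alumina hydrate: 231.9 g
Total batch = 2092 g; LOI loss = 92.45 g; yield = 95.58%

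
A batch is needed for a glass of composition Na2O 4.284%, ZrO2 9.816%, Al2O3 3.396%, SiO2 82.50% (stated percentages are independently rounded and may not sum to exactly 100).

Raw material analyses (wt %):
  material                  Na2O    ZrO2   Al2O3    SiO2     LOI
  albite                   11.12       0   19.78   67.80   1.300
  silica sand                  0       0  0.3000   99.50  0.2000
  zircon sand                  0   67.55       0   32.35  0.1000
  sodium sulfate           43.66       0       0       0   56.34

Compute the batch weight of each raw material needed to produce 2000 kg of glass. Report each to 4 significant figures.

Batch per 2000 kg glass:
  albite: 323.0 kg
  silica sand: 1344 kg
  zircon sand: 290.6 kg
  sodium sulfate: 114.0 kg
Total batch = 2072 kg; LOI loss = 71.41 kg; yield = 96.55%

Intermediates are shown rounded to four significant digits in the printout. The working math runs at full float precision in all steps; each reported value takes a single rounding. Derived quantities (the four compositions, totals, glass mass, LOI, yield) are rebuilt at full precision using the weight values for 2000 kg of glass, as set out in question or answer.
Per-oxide target masses for 2000 kg glass:
  Na2O: 4.284% × 2000 = 85.68 kg
  ZrO2: 9.816% × 2000 = 196.3 kg
  Al2O3: 3.396% × 2000 = 67.92 kg
  SiO2: 82.50% × 2000 = 1650 kg
Checking each oxide sum given the weights on record, at the basis given (sum by sum, the targets are met net of answer rounding effects):
  Na2O: 323.0·0.1112 + 114.0·0.4366 = 85.69 kg (target 85.68 kg)
  ZrO2: 290.6·0.6755 = 196.3 kg (target 196.3 kg)
  Al2O3: 323.0·0.1978 + 1344·0.003000 = 67.92 kg (target 67.92 kg)
  SiO2: 323.0·0.6780 + 1344·0.9950 + 290.6·0.3235 = 1650 kg (target 1650 kg)
Glass mass check: net batch after ignition = 2000 kg (the targets, summed, come to 2000 kg; against the stated basis, 2000 kg — rounding explains the deltas).
Total batch = Σ batch = 2072 kg; LOI loss = Σ batch·LOI = 71.41 kg; glass ÷ batch gives a yield of 96.55%.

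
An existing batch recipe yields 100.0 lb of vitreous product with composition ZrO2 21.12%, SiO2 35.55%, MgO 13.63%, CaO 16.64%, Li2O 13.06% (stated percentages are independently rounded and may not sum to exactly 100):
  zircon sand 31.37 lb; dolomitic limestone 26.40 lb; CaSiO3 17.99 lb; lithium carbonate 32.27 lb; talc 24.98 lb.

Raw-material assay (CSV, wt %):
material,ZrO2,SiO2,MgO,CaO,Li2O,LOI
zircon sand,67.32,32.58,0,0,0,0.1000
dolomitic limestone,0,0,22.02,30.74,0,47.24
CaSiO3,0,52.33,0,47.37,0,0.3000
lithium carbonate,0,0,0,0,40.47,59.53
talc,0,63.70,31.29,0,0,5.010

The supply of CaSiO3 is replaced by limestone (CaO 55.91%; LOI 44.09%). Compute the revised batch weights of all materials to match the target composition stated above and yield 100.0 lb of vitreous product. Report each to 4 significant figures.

The working math maintains full precision in all steps. Intermediates are displayed rounded to 4 significant digits within the worked lines. Exactly one rounding goes into each reported number. Derived quantities are re-derived using the weight values at 100.0 lb of glass at full precision (the five compositions, the yield, net glass mass, totals, ignition loss), precisely as stated by question or answer.
The oxide mass targets at 100.0 lb vitreous product:
  ZrO2: 21.12% × 100.0 = 21.12 lb
  SiO2: 35.55% × 100.0 = 35.55 lb
  MgO: 13.63% × 100.0 = 13.63 lb
  CaO: 16.64% × 100.0 = 16.64 lb
  Li2O: 13.06% × 100.0 = 13.06 lb
Per-oxide balance check on the weights just shown, versus the basis set out (every target is met by its sum up to rounding of the answer):
  ZrO2: 31.37·0.6732 = 21.12 lb (target 21.12 lb)
  SiO2: 31.37·0.3258 + 39.76·0.6370 = 35.55 lb (target 35.55 lb)
  MgO: 5.396·0.2202 + 39.76·0.3129 = 13.63 lb (target 13.63 lb)
  CaO: 5.396·0.3074 + 26.80·0.5591 = 16.64 lb (target 16.64 lb)
  Li2O: 32.27·0.4047 = 13.06 lb (target 13.06 lb)
Glass-mass closure: Σ batch − LOI loss = 100.0 lb (the targets, summed, come to 100.0 lb; versus the stated basis of 100.0 lb — a pure rounding effect).
Total batch = Σ batch = 135.6 lb; LOI loss = Σ batch·LOI = 35.60 lb; yield: glass divided by total = 73.75%.

Revised batch per 100.0 lb vitreous product:
  zircon sand: 31.37 lb
  dolomitic limestone: 5.396 lb
  limestone: 26.80 lb
  lithium carbonate: 32.27 lb
  talc: 39.76 lb
Total batch = 135.6 lb; LOI loss = 35.60 lb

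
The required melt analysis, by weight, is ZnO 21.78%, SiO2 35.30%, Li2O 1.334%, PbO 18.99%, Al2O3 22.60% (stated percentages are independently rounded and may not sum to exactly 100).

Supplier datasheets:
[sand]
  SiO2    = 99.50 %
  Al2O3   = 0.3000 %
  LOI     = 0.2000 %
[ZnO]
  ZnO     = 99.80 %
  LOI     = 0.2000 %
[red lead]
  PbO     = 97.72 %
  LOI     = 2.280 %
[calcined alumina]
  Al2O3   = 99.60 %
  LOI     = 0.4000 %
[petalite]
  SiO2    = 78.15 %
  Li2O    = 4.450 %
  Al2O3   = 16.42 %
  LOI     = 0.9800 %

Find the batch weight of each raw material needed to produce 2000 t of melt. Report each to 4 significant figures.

Batch per 2000 t melt:
  sand: 238.6 t
  ZnO: 436.5 t
  red lead: 388.7 t
  calcined alumina: 354.3 t
  petalite: 599.6 t
Total batch = 2018 t; LOI loss = 17.51 t; yield = 99.13%

Working values appear rounded to four significant figures as written — every computation keeps full precision in all steps — each reported result is rounded only once; the derived quantities (the five compositions, net glass mass, yield, ignition loss, the totals) are re-derived in exact precision starting from the weights at 2000 t of glass exactly as shown in problem or answer.
Oxide mass targets, per 2000 t melt:
  ZnO: 21.78% × 2000 = 435.6 t
  SiO2: 35.30% × 2000 = 706.0 t
  Li2O: 1.334% × 2000 = 26.68 t
  PbO: 18.99% × 2000 = 379.8 t
  Al2O3: 22.60% × 2000 = 452.0 t
Mass-balance tally per oxide on the weights just shown, at the basis given (sums match the target masses once rounding is allowed for):
  ZnO: 436.5·0.9980 = 435.6 t (target 435.6 t)
  SiO2: 238.6·0.9950 + 599.6·0.7815 = 706.0 t (target 706.0 t)
  Li2O: 599.6·0.04450 = 26.68 t (target 26.68 t)
  PbO: 388.7·0.9772 = 379.8 t (target 379.8 t)
  Al2O3: 238.6·0.003000 + 354.3·0.9960 + 599.6·0.1642 = 452.1 t (target 452.0 t)
Glass-mass closure: batch Σ − ignition loss = 2000 t (the Σ of target masses is 2000 t; the stated basis being 2000 t — gaps are rounding artifacts).
Total batch = Σ batch = 2018 t; ignition loss, Σ(batch × LOI) = 17.51 t; as yield: glass ÷ batch → 99.13%.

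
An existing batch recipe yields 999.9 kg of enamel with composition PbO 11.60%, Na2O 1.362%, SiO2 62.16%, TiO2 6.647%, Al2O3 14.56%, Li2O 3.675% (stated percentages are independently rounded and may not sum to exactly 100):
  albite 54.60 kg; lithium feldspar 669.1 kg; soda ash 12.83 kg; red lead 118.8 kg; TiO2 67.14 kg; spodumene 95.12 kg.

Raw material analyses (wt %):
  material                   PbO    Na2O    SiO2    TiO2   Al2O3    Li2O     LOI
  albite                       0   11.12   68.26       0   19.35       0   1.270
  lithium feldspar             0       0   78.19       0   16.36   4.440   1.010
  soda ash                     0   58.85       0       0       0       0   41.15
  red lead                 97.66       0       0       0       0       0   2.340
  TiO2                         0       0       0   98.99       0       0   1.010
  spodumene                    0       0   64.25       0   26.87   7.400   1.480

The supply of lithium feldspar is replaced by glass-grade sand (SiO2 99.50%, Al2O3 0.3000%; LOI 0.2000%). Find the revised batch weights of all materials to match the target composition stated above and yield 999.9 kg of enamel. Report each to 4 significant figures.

Revised batch per 999.9 kg enamel:
  albite: 58.74 kg
  glass-grade sand: 263.7 kg
  soda ash: 12.04 kg
  red lead: 118.8 kg
  TiO2: 67.14 kg
  spodumene: 496.6 kg
Total batch = 1017 kg; LOI loss = 17.04 kg

In-progress results are shown, rounded to 4 significant digits, in the working — the working math maintains exact precision at all times. Each reported result is rounded exactly once; all derived quantities are re-derived from the weighed amounts per 999.9 kg of glass in exact precision (glass mass, ignition loss, the totals, the six compositions, the yield) as given in the question or the answer.
Target masses of each oxide per 999.9 kg enamel:
  PbO: 11.60% × 999.9 = 116.0 kg
  Na2O: 1.362% × 999.9 = 13.62 kg
  SiO2: 62.16% × 999.9 = 621.5 kg
  TiO2: 6.647% × 999.9 = 66.46 kg
  Al2O3: 14.56% × 999.9 = 145.6 kg
  Li2O: 3.675% × 999.9 = 36.75 kg
Checking each oxide sum working from each reported weight, for the quoted basis mass (sums match the target masses given rounding of the digits):
  PbO: 118.8·0.9766 = 116.0 kg (target 116.0 kg)
  Na2O: 58.74·0.1112 + 12.04·0.5885 = 13.62 kg (target 13.62 kg)
  SiO2: 58.74·0.6826 + 263.7·0.9950 + 496.6·0.6425 = 621.5 kg (target 621.5 kg)
  TiO2: 67.14·0.9899 = 66.46 kg (target 66.46 kg)
  Al2O3: 58.74·0.1935 + 263.7·0.003000 + 496.6·0.2687 = 145.6 kg (target 145.6 kg)
  Li2O: 496.6·0.07400 = 36.75 kg (target 36.75 kg)
Glass-mass bookkeeping: whole batch net of LOI = 1000 kg (per-oxide target masses sum to 999.9 kg; with the basis standing at 999.9 kg — gaps are rounding artifacts).
Batch grand total — Σ batch = 1017 kg; LOI removed, Σ of batch·LOI: 17.04 kg; yield = glass ÷ total batch = 98.32%.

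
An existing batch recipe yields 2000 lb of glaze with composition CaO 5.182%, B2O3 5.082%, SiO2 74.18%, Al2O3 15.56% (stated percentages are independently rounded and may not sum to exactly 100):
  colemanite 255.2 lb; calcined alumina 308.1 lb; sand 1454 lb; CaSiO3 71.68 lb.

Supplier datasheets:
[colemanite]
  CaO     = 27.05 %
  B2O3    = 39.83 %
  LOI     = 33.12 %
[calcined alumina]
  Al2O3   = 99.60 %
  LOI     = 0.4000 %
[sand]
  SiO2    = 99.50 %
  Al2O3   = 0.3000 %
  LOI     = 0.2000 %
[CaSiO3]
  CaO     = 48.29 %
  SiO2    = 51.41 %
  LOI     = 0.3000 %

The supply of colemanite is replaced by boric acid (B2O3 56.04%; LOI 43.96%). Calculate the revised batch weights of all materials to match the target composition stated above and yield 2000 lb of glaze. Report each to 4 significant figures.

Working values are printed with 4-significant-digit rounding across the worked steps — each numeric step keeps full precision through the solve; every reported value is rounded a single time — derived quantities are rebuilt in full precision (ignition loss, four oxide percentages, the yield, net glass mass, the totals) using the weight values for 2000 lb of glass precisely as stated by either problem or answer.
Oxide-by-oxide targets in 2000 lb glaze:
  CaO: 5.182% × 2000 = 103.6 lb
  B2O3: 5.082% × 2000 = 101.6 lb
  SiO2: 74.18% × 2000 = 1484 lb
  Al2O3: 15.56% × 2000 = 311.2 lb
Verifying the oxide balance from the weights as reported, versus the basis set out (every target is met by its sum exact up to rounding of places):
  CaO: 214.6·0.4829 = 103.6 lb (target 103.6 lb)
  B2O3: 181.4·0.5604 = 101.7 lb (target 101.6 lb)
  SiO2: 1380·0.9950 + 214.6·0.5141 = 1483 lb (target 1484 lb)
  Al2O3: 308.3·0.9960 + 1380·0.003000 = 311.2 lb (target 311.2 lb)
The glass-mass cross-check: total charge less LOI = 2000 lb (targets for the oxides total 2000 lb; stated basis 2000 lb — differing by rounding only).
Batch grand total — Σ batch = 2084 lb; loss to ignition Σ batch·LOI = 84.38 lb; as yield: glass ÷ batch → 95.95%.

Revised batch per 2000 lb glaze:
  boric acid: 181.4 lb
  calcined alumina: 308.3 lb
  sand: 1380 lb
  CaSiO3: 214.6 lb
Total batch = 2084 lb; LOI loss = 84.38 lb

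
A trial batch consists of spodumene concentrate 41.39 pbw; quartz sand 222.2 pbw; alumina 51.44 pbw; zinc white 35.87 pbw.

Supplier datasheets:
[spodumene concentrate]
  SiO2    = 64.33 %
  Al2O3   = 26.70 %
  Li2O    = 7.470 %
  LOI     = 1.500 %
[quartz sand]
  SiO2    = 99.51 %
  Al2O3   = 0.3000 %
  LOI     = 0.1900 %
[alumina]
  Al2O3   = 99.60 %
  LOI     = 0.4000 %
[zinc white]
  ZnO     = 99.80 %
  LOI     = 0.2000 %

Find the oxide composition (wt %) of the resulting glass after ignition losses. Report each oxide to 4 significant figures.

Glass mass = 349.6 pbw (batch 350.9 − LOI 1.321).
Composition: SiO2 70.87%, Al2O3 18.01%, ZnO 10.24%, Li2O 0.8844%

Rounding to 4 significant digits applies to each mid-chain value as shown. Full precision is maintained at all times — each reported result carries a single rounding. The derived quantities are recomputed at exact precision (the yield, glass mass, ignition loss, the totals, four oxide percentages) from the batch weights at 349.6 pbw of glass precisely as stated by question or answer.
Oxide masses out of the charge:
  SiO2: 41.39·0.6433 + 222.2·0.9951 = 247.7 pbw
  Al2O3: 41.39·0.2670 + 222.2·0.003000 + 51.44·0.9960 = 62.95 pbw
  ZnO: 35.87·0.9980 = 35.80 pbw
  Li2O: 41.39·0.07470 = 3.092 pbw
LOI: 41.39·0.01500 + 222.2·0.001900 + 51.44·0.004000 + 35.87·0.002000 = 1.321 pbw
Resulting glass, batch − LOI: 350.9 − 1.321 = 349.6 pbw (equal to the oxide-mass sum)
percent by weight: oxide/glass ×100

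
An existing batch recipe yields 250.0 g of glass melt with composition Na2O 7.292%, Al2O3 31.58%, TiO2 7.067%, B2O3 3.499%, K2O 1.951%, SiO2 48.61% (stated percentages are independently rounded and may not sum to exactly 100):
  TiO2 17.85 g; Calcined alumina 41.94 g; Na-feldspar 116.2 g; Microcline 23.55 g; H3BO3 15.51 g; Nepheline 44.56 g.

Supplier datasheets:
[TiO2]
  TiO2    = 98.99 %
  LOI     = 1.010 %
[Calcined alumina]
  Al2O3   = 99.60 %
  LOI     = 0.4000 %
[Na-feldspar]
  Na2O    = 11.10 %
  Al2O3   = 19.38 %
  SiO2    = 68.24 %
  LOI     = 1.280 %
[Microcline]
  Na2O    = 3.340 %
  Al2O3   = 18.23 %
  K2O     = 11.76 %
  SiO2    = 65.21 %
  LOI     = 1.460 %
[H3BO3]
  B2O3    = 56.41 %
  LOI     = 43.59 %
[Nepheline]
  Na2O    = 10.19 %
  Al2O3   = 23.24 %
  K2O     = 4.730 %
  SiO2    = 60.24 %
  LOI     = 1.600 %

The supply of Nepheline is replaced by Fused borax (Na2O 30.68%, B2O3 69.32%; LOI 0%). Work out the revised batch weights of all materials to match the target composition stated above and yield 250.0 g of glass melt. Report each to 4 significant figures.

The working math holds full precision from first step to last. Mid-chain values appear, rounded to four significant digits, on the page. Each reported result is rounded just once; derived quantities are recomputed in exact precision (totals, glass mass, the six compositions, yield, ignition loss) from the weighed amounts for 250.0 g of glass as given in problem or answer.
Target masses of each oxide per 250.0 g glass melt:
  Na2O: 7.292% × 250.0 = 18.23 g
  Al2O3: 31.58% × 250.0 = 78.95 g
  TiO2: 7.067% × 250.0 = 17.67 g
  B2O3: 3.499% × 250.0 = 8.748 g
  K2O: 1.951% × 250.0 = 4.878 g
  SiO2: 48.61% × 250.0 = 121.5 g
Sums-versus-targets review with the batch weights as given, at the basis given (sum by sum, the targets are met exact up to rounding of places):
  Na2O: 138.5·0.1110 + 41.48·0.03340 + 4.813·0.3068 = 18.24 g (target 18.23 g)
  Al2O3: 44.74·0.9960 + 138.5·0.1938 + 41.48·0.1823 = 78.96 g (target 78.95 g)
  TiO2: 17.85·0.9899 = 17.67 g (target 17.67 g)
  B2O3: 9.592·0.5641 + 4.813·0.6932 = 8.747 g (target 8.748 g)
  K2O: 41.48·0.1176 = 4.878 g (target 4.878 g)
  SiO2: 138.5·0.6824 + 41.48·0.6521 = 121.6 g (target 121.5 g)
Consistency of the glass mass: Σ batch − LOI loss = 250.1 g (the targets, summed, come to 250.0 g; against the stated basis, 250.0 g — a pure rounding effect).
Summing the batch: Σ batch = 257.0 g; the LOI term Σ batch·LOI equals 6.919 g; yield = glass ÷ total batch = 97.31%.

Revised batch per 250.0 g glass melt:
  TiO2: 17.85 g
  Calcined alumina: 44.74 g
  Na-feldspar: 138.5 g
  Microcline: 41.48 g
  H3BO3: 9.592 g
  Fused borax: 4.813 g
Total batch = 257.0 g; LOI loss = 6.919 g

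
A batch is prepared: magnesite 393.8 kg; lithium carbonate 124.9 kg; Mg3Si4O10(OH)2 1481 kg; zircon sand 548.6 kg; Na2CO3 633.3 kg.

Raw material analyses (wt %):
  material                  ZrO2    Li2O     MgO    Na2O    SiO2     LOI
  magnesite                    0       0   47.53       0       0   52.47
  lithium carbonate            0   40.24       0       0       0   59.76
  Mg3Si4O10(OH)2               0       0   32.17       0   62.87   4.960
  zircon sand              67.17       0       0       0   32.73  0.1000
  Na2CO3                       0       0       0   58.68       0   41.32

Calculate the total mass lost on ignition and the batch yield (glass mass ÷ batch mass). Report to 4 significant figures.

All internal work carries full float precision from start to finish; values along the way are shown (rounded to 4 significant figures) at each printed step. Every reported value sees exactly one rounding; all derived quantities are computed in exact precision (net glass mass, ignition loss, five oxide percentages, the yield, the totals) from the batch weights for 2565 kg of glass as written in question or answer.
Loss on ignition, line by line:
  magnesite: 393.8 × 0.5247 = 206.6 kg
  lithium carbonate: 124.9 × 0.5976 = 74.64 kg
  Mg3Si4O10(OH)2: 1481 × 0.04960 = 73.46 kg
  zircon sand: 548.6 × 0.001000 = 0.5486 kg
  Na2CO3: 633.3 × 0.4132 = 261.7 kg
Total LOI = 617.0 kg
Glass = batch − LOI = 3182 − 617.0 = 2565 kg

LOI loss = 617.0 kg; glass = 2565 kg; yield = 80.61%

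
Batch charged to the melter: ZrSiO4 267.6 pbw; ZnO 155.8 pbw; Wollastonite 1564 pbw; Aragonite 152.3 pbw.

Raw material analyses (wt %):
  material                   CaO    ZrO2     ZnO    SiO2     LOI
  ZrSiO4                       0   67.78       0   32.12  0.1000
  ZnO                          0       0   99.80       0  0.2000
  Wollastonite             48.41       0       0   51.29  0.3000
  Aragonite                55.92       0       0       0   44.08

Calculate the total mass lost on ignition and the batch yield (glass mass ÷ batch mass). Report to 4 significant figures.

LOI loss = 72.41 pbw; glass = 2067 pbw; yield = 96.62%

The whole derivation maintains full float precision through every step; mid-chain values appear (rounded to 4 significant figures) within the worked lines. Exactly one rounding lands on each reported value; derived quantities, including four oxide percentages, the totals, glass mass, LOI, yield, are recomputed using the weight values per 2067 pbw of glass in exact precision, exactly as shown in question or answer.
Loss on ignition, line by line:
  ZrSiO4: 267.6 × 0.001000 = 0.2676 pbw
  ZnO: 155.8 × 0.002000 = 0.3116 pbw
  Wollastonite: 1564 × 0.003000 = 4.692 pbw
  Aragonite: 152.3 × 0.4408 = 67.13 pbw
Total LOI = 72.41 pbw
Glass = batch − LOI = 2140 − 72.41 = 2067 pbw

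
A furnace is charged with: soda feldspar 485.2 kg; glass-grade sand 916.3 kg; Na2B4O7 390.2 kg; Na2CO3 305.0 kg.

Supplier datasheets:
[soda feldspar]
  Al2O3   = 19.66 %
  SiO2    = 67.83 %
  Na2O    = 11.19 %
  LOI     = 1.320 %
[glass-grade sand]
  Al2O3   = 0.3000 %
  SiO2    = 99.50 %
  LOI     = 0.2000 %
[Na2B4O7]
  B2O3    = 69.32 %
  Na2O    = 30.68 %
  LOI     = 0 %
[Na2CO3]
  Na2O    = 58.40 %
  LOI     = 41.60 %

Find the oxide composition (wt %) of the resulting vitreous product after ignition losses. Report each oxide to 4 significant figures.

Glass mass = 1962 kg (batch 2097 − LOI 135.1).
Composition: Al2O3 5.003%, B2O3 13.79%, SiO2 63.26%, Na2O 17.95%

The intermediate values are displayed, with 4-significant-digit rounding, at each printed step — the whole derivation carries full precision at each step; exactly one rounding is applied to each reported figure. All derived quantities are recomputed at full precision (the totals, four oxide percentages, yield, net glass mass, LOI) starting from the weights per 1962 kg of glass as written in either problem or answer.
Oxide masses out of the charge:
  Al2O3: 485.2·0.1966 + 916.3·0.003000 = 98.14 kg
  B2O3: 390.2·0.6932 = 270.5 kg
  SiO2: 485.2·0.6783 + 916.3·0.9950 = 1241 kg
  Na2O: 485.2·0.1119 + 390.2·0.3068 + 305.0·0.5840 = 352.1 kg
LOI: 485.2·0.01320 + 916.3·0.002000 + 305.0·0.4160 = 135.1 kg
Glass mass = batch − LOI = 2097 − 135.1 = 1962 kg (= Σ oxide masses)
wt % = oxide mass / glass mass × 100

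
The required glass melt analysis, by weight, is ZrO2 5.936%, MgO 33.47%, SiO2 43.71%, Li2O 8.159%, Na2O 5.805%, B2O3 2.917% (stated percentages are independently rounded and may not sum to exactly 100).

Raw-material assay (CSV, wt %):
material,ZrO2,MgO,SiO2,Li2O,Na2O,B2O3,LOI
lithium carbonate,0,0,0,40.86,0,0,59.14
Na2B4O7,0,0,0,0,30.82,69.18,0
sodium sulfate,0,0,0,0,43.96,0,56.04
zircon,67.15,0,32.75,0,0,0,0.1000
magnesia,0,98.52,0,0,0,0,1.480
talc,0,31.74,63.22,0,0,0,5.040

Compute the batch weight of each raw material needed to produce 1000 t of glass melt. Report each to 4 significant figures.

Batch per 1000 t glass melt:
  lithium carbonate: 199.7 t
  Na2B4O7: 42.17 t
  sodium sulfate: 102.5 t
  zircon: 88.40 t
  magnesia: 131.7 t
  talc: 645.6 t
Total batch = 1210 t; LOI loss = 210.1 t; yield = 82.64%

Each numeric step maintains full float precision from first step to last; values along the way are printed, with 4-significant-figure rounding, across the worked steps; each reported number undergoes a single rounding; derived quantities, including net glass mass, ignition loss, totals, the six compositions, the yield, are re-derived starting from the weights for 1000 t of glass at full precision, precisely as stated by the problem or the answer.
Per-oxide target masses for 1000 t glass melt:
  ZrO2: 5.936% × 1000 = 59.36 t
  MgO: 33.47% × 1000 = 334.7 t
  SiO2: 43.71% × 1000 = 437.1 t
  Li2O: 8.159% × 1000 = 81.59 t
  Na2O: 5.805% × 1000 = 58.05 t
  B2O3: 2.917% × 1000 = 29.17 t
Verifying the oxide balance using the reported weights, for the quoted basis mass (delivered sums recover each target inside rounding margins):
  ZrO2: 88.40·0.6715 = 59.36 t (target 59.36 t)
  MgO: 131.7·0.9852 + 645.6·0.3174 = 334.7 t (target 334.7 t)
  SiO2: 88.40·0.3275 + 645.6·0.6322 = 437.1 t (target 437.1 t)
  Li2O: 199.7·0.4086 = 81.60 t (target 81.59 t)
  Na2O: 42.17·0.3082 + 102.5·0.4396 = 58.06 t (target 58.05 t)
  B2O3: 42.17·0.6918 = 29.17 t (target 29.17 t)
Auditing the glass mass value: net batch after ignition = 1000 t (targets for the oxides total 1000 t; against the stated basis, 1000 t — a pure rounding effect).
Whole-batch sum: Σ batch = 1210 t; the LOI term Σ batch·LOI equals 210.1 t; yield, glass over the total, = 82.64%.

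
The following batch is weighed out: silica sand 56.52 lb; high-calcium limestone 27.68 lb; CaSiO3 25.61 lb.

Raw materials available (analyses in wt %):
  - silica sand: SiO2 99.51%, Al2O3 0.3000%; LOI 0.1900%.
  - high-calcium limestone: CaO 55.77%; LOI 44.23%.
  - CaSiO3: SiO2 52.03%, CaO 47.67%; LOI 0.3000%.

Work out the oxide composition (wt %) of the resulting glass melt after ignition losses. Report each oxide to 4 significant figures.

All arithmetic maintains full float precision from first step to last — the intermediate values are shown (rounded to 4 significant figures) within the worked lines; each reported number takes just one rounding — derived quantities are recomputed starting from the weights for 97.38 lb of glass in full float precision (the three compositions, the totals, glass mass, the yield, ignition loss) as they appear in problem or answer.
Delivered oxide masses:
  SiO2: 56.52·0.9951 + 25.61·0.5203 = 69.57 lb
  Al2O3: 56.52·0.003000 = 0.1696 lb
  CaO: 27.68·0.5577 + 25.61·0.4767 = 27.65 lb
LOI: 56.52·0.001900 + 27.68·0.4423 + 25.61·0.003000 = 12.43 lb
The glass mass, total less LOI, = 109.8 − 12.43 = 97.38 lb (equal to the oxide-mass sum)
percent share: oxide ÷ glass, ×100

Glass mass = 97.38 lb (batch 109.8 − LOI 12.43).
Composition: SiO2 71.44%, Al2O3 0.1741%, CaO 28.39%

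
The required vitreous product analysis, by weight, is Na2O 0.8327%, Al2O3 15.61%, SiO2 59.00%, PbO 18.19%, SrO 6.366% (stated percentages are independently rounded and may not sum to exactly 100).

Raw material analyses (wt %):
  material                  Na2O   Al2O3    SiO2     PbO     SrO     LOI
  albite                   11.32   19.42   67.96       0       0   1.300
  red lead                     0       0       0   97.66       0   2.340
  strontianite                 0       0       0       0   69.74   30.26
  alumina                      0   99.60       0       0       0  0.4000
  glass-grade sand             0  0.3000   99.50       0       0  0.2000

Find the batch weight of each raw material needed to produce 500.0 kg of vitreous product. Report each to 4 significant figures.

Batch per 500.0 kg vitreous product:
  albite: 36.78 kg
  red lead: 93.13 kg
  strontianite: 45.64 kg
  alumina: 70.37 kg
  glass-grade sand: 271.4 kg
Total batch = 517.3 kg; LOI loss = 17.29 kg; yield = 96.66%

Every computation carries full precision at each step — rounding to four significant digits applies to each in-between result as printed; every reported value takes exactly one rounding. The derived quantities are computed from the batch weights on 500.0 kg of glass at full float precision (net glass mass, the yield, the totals, ignition loss, five oxide percentages), as quoted within question or answer.
Target masses of each oxide per 500.0 kg vitreous product:
  Na2O: 0.8327% × 500.0 = 4.164 kg
  Al2O3: 15.61% × 500.0 = 78.05 kg
  SiO2: 59.00% × 500.0 = 295.0 kg
  PbO: 18.19% × 500.0 = 90.95 kg
  SrO: 6.366% × 500.0 = 31.83 kg
Balance tally, oxide-wise, on the weights just shown, on the stated basis (oxide sums agree with the targets up to rounding of the answer):
  Na2O: 36.78·0.1132 = 4.163 kg (target 4.164 kg)
  Al2O3: 36.78·0.1942 + 70.37·0.9960 + 271.4·0.003000 = 78.05 kg (target 78.05 kg)
  SiO2: 36.78·0.6796 + 271.4·0.9950 = 295.0 kg (target 295.0 kg)
  PbO: 93.13·0.9766 = 90.95 kg (target 90.95 kg)
  SrO: 45.64·0.6974 = 31.83 kg (target 31.83 kg)
Auditing the glass mass value: Σ batch − LOI loss = 500.0 kg (the targets, summed, come to 500.0 kg; versus the stated basis of 500.0 kg — gaps are rounding artifacts).
Whole-batch sum: Σ batch = 517.3 kg; the LOI term Σ batch·LOI equals 17.29 kg; as yield: glass ÷ batch → 96.66%.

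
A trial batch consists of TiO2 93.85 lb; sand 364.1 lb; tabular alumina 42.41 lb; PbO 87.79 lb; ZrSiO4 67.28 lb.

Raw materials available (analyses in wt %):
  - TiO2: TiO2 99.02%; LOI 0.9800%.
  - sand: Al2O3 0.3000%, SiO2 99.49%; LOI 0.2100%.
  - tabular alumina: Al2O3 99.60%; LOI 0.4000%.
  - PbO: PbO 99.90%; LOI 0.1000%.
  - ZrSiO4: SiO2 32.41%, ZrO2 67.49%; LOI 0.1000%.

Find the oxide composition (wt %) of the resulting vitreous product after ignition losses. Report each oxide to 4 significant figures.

Glass mass = 653.4 lb (batch 655.4 − LOI 2.009).
Composition: Al2O3 6.632%, TiO2 14.22%, SiO2 58.78%, ZrO2 6.949%, PbO 13.42%

Working values are shown rounded to 4 significant figures as written — each numeric step runs at exact precision end to end. Each reported figure sees exactly one rounding; the derived quantities, which include glass mass, totals, the five compositions, LOI, yield, are re-derived in full precision, as written in the question or the answer, from the batch weights per 653.4 lb of glass.
Oxide masses out of the charge:
  Al2O3: 364.1·0.003000 + 42.41·0.9960 = 43.33 lb
  TiO2: 93.85·0.9902 = 92.93 lb
  SiO2: 364.1·0.9949 + 67.28·0.3241 = 384.0 lb
  ZrO2: 67.28·0.6749 = 45.41 lb
  PbO: 87.79·0.9990 = 87.70 lb
LOI: 93.85·0.009800 + 364.1·0.002100 + 42.41·0.004000 + 87.79·0.001000 + 67.28·0.001000 = 2.009 lb
Resulting glass, batch − LOI: 655.4 − 2.009 = 653.4 lb (equal to the oxide-mass sum)
wt % = 100 × oxide mass / glass mass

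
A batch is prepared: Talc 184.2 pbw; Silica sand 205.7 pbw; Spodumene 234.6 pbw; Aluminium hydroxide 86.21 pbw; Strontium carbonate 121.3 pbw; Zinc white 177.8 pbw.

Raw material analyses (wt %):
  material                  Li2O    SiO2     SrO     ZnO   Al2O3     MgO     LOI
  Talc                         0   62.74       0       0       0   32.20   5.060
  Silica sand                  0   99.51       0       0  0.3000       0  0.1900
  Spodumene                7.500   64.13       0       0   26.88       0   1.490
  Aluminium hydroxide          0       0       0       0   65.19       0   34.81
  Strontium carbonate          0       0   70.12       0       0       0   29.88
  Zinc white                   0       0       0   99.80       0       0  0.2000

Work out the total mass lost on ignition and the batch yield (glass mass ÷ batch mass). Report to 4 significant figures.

Each numeric step carries full float precision in every operation; mid-chain values are shown rounded to four significant figures; exactly one rounding is applied to every reported figure — all derived quantities are recomputed using the weight values per 930.0 pbw of glass at full float precision (LOI, totals, net glass mass, six oxide percentages, the yield) as they appear in the question or the answer.
LOI of each material in turn:
  Talc: 184.2 × 0.05060 = 9.321 pbw
  Silica sand: 205.7 × 0.001900 = 0.3908 pbw
  Spodumene: 234.6 × 0.01490 = 3.496 pbw
  Aluminium hydroxide: 86.21 × 0.3481 = 30.01 pbw
  Strontium carbonate: 121.3 × 0.2988 = 36.24 pbw
  Zinc white: 177.8 × 0.002000 = 0.3556 pbw
Total LOI = 79.82 pbw
Glass = batch − LOI = 1010 − 79.82 = 930.0 pbw

LOI loss = 79.82 pbw; glass = 930.0 pbw; yield = 92.10%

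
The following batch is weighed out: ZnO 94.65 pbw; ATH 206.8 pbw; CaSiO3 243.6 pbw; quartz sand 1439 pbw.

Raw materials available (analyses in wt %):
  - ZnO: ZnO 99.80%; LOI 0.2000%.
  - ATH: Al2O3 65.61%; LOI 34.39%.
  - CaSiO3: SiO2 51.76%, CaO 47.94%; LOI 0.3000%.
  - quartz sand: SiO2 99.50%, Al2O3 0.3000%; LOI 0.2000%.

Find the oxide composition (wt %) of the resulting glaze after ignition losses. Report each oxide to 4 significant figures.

Working values appear, with 4-significant-figure rounding, across the worked steps — full precision is kept in all steps; each reported result is rounded just once; all derived quantities (the totals, the four compositions, glass mass, yield, ignition loss) are carried using the weight values for 1909 pbw of glass at full float precision as they appear in the question or the answer.
What the batch supplies per oxide:
  ZnO: 94.65·0.9980 = 94.46 pbw
  SiO2: 243.6·0.5176 + 1439·0.9950 = 1558 pbw
  CaO: 243.6·0.4794 = 116.8 pbw
  Al2O3: 206.8·0.6561 + 1439·0.003000 = 140.0 pbw
LOI: 94.65·0.002000 + 206.8·0.3439 + 243.6·0.003000 + 1439·0.002000 = 74.92 pbw
Resulting glass, batch − LOI: 1984 − 74.92 = 1909 pbw (consistent with Σ oxide mass)
wt % = oxide mass / glass mass × 100

Glass mass = 1909 pbw (batch 1984 − LOI 74.92).
Composition: ZnO 4.948%, SiO2 81.60%, CaO 6.117%, Al2O3 7.333%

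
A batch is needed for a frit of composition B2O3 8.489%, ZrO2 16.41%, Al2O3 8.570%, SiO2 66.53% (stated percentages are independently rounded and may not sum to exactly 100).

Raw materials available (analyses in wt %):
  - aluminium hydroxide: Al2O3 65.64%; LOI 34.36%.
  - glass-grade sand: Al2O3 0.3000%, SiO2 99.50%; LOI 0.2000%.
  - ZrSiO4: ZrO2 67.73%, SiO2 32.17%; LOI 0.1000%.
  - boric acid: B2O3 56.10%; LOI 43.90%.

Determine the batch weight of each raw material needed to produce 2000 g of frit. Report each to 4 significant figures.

The intermediate values are shown with 4-significant-digit rounding as written — all internal work runs at exact precision at each step. Every reported result is rounded exactly once; all derived quantities are recomputed at full precision (LOI, the four compositions, the yield, glass mass, totals) from the weighed amounts at 2000 g of glass, as they appear in the question or the answer.
Target masses of each oxide per 2000 g frit:
  B2O3: 8.489% × 2000 = 169.8 g
  ZrO2: 16.41% × 2000 = 328.2 g
  Al2O3: 8.570% × 2000 = 171.4 g
  SiO2: 66.53% × 2000 = 1331 g
Checking each oxide sum applying the batch weights above, under the basis named above (target by target, the sums agree once rounding is allowed for):
  B2O3: 302.6·0.5610 = 169.8 g (target 169.8 g)
  ZrO2: 484.6·0.6773 = 328.2 g (target 328.2 g)
  Al2O3: 255.7·0.6564 + 1181·0.003000 = 171.4 g (target 171.4 g)
  SiO2: 1181·0.9950 + 484.6·0.3217 = 1331 g (target 1331 g)
Mass balance on the glass: Σ batch − LOI loss = 2000 g (summing oxide targets gives 2000 g; against the stated basis, 2000 g — differing by rounding only).
Batch grand total — Σ batch = 2224 g; Σ batch·LOI gives LOI loss = 223.5 g; glass ÷ batch gives a yield of 89.95%.

Batch per 2000 g frit:
  aluminium hydroxide: 255.7 g
  glass-grade sand: 1181 g
  ZrSiO4: 484.6 g
  boric acid: 302.6 g
Total batch = 2224 g; LOI loss = 223.5 g; yield = 89.95%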